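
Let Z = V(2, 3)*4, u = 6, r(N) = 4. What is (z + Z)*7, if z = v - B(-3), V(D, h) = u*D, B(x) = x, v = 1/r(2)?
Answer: 1435/4 ≈ 358.75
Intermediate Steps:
v = ¼ (v = 1/4 = ¼ ≈ 0.25000)
V(D, h) = 6*D
Z = 48 (Z = (6*2)*4 = 12*4 = 48)
z = 13/4 (z = ¼ - 1*(-3) = ¼ + 3 = 13/4 ≈ 3.2500)
(z + Z)*7 = (13/4 + 48)*7 = (205/4)*7 = 1435/4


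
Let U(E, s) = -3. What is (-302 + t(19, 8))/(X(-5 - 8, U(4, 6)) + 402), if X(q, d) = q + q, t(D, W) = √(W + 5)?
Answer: -151/188 + √13/376 ≈ -0.79360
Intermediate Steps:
t(D, W) = √(5 + W)
X(q, d) = 2*q
(-302 + t(19, 8))/(X(-5 - 8, U(4, 6)) + 402) = (-302 + √(5 + 8))/(2*(-5 - 8) + 402) = (-302 + √13)/(2*(-13) + 402) = (-302 + √13)/(-26 + 402) = (-302 + √13)/376 = (-302 + √13)*(1/376) = -151/188 + √13/376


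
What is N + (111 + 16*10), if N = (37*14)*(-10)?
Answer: -4909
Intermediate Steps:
N = -5180 (N = 518*(-10) = -5180)
N + (111 + 16*10) = -5180 + (111 + 16*10) = -5180 + (111 + 160) = -5180 + 271 = -4909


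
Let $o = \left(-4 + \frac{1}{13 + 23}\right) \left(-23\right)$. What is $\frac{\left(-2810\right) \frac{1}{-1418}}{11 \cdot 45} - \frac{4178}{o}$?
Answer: $- \frac{959669429}{20987109} \approx -45.727$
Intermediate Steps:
$o = \frac{3289}{36}$ ($o = \left(-4 + \frac{1}{36}\right) \left(-23\right) = \left(- \frac{143}{36}\right) \left(-23\right) = \frac{3289}{36} \approx 91.361$)
$\frac{\left(-2810\right) \frac{1}{-1418}}{11 \cdot 45} - \frac{4178}{o} = \frac{\left(-2810\right) \frac{1}{-1418}}{11 \cdot 45} - \frac{4178}{\frac{3289}{36}} = \frac{\left(-2810\right) \left(- \frac{1}{1418}\right)}{495} - \frac{150408}{3289} = \frac{1405}{709} \cdot \frac{1}{495} - \frac{150408}{3289} = \frac{281}{70191} - \frac{150408}{3289} = - \frac{959669429}{20987109}$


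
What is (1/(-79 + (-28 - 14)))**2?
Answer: 1/14641 ≈ 6.8301e-5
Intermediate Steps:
(1/(-79 + (-28 - 14)))**2 = (1/(-79 - 42))**2 = (1/(-121))**2 = (-1/121)**2 = 1/14641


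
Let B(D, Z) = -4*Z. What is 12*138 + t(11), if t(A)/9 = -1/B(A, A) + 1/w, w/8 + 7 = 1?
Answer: 291459/176 ≈ 1656.0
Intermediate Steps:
w = -48 (w = -56 + 8*1 = -56 + 8 = -48)
t(A) = -3/16 + 9/(4*A) (t(A) = 9*(-1/((-4*A)) + 1/(-48)) = 9*(-(-1)/(4*A) + 1*(-1/48)) = 9*(1/(4*A) - 1/48) = 9*(-1/48 + 1/(4*A)) = -3/16 + 9/(4*A))
12*138 + t(11) = 12*138 + (3/16)*(12 - 1*11)/11 = 1656 + (3/16)*(1/11)*(12 - 11) = 1656 + (3/16)*(1/11)*1 = 1656 + 3/176 = 291459/176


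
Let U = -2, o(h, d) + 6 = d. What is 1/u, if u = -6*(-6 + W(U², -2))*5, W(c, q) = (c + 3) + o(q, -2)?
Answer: 1/210 ≈ 0.0047619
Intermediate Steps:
o(h, d) = -6 + d
W(c, q) = -5 + c (W(c, q) = (c + 3) + (-6 - 2) = (3 + c) - 8 = -5 + c)
u = 210 (u = -6*(-6 + (-5 + (-2)²))*5 = -6*(-6 + (-5 + 4))*5 = -6*(-6 - 1)*5 = -6*(-7)*5 = 42*5 = 210)
1/u = 1/210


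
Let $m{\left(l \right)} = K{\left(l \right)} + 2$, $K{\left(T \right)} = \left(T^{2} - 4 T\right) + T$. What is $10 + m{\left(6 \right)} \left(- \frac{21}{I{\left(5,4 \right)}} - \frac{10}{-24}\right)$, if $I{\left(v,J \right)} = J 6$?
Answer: $\frac{5}{6} \approx 0.83333$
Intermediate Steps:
$K{\left(T \right)} = T^{2} - 3 T$
$I{\left(v,J \right)} = 6 J$
$m{\left(l \right)} = 2 + l \left(-3 + l\right)$ ($m{\left(l \right)} = l \left(-3 + l\right) + 2 = 2 + l \left(-3 + l\right)$)
$10 + m{\left(6 \right)} \left(- \frac{21}{I{\left(5,4 \right)}} - \frac{10}{-24}\right) = 10 + \left(2 + 6 \left(-3 + 6\right)\right) \left(- \frac{21}{6 \cdot 4} - \frac{10}{-24}\right) = 10 + \left(2 + 6 \cdot 3\right) \left(- \frac{21}{24} - - \frac{5}{12}\right) = 10 + \left(2 + 18\right) \left(\left(-21\right) \frac{1}{24} + \frac{5}{12}\right) = 10 + 20 \left(- \frac{7}{8} + \frac{5}{12}\right) = 10 + 20 \left(- \frac{11}{24}\right) = 10 - \frac{55}{6} = \frac{5}{6}$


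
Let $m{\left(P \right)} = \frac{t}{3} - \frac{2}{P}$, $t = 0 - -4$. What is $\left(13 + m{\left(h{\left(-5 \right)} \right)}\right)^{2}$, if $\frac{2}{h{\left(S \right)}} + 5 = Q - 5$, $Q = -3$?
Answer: $\frac{6724}{9} \approx 747.11$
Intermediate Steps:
$t = 4$ ($t = 0 + 4 = 4$)
$h{\left(S \right)} = - \frac{2}{13}$ ($h{\left(S \right)} = \frac{2}{-5 - 8} = \frac{2}{-13} = 2 \left(- \frac{1}{13}\right) = - \frac{2}{13}$)
$m{\left(P \right)} = \frac{4}{3} - \frac{2}{P}$
$\left(13 + m{\left(h{\left(-5 \right)} \right)}\right)^{2} = \left(13 - \left(- \frac{4}{3} + \frac{2}{- \frac{2}{13}}\right)\right)^{2} = \left(13 + \left(\frac{4}{3} - -13\right)\right)^{2} = \left(13 + \left(\frac{4}{3} + 13\right)\right)^{2} = \left(13 + \frac{43}{3}\right)^{2} = \left(\frac{82}{3}\right)^{2} = \frac{6724}{9}$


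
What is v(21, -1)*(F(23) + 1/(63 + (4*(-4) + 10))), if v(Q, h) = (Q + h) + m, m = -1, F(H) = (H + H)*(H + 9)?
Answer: 83905/3 ≈ 27968.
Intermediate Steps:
F(H) = 2*H*(9 + H) (F(H) = (2*H)*(9 + H) = 2*H*(9 + H))
v(Q, h) = -1 + Q + h (v(Q, h) = (Q + h) - 1 = -1 + Q + h)
v(21, -1)*(F(23) + 1/(63 + (4*(-4) + 10))) = (-1 + 21 - 1)*(2*23*(9 + 23) + 1/(63 + (4*(-4) + 10))) = 19*(2*23*32 + 1/(63 + (-16 + 10))) = 19*(1472 + 1/(63 - 6)) = 19*(1472 + 1/57) = 19*(83905/57) = 83905/3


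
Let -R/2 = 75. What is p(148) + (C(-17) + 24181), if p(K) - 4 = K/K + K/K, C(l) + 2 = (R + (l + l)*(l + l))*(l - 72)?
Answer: -65349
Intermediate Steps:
R = -150 (R = -2*75 = -150)
C(l) = -2 + (-150 + 4*l²)*(-72 + l) (C(l) = -2 + (-150 + (l + l)*(l + l))*(l - 72) = -2 + (-150 + (2*l)*(2*l))*(-72 + l) = -2 + (-150 + 4*l²)*(-72 + l))
p(K) = 6 (p(K) = 4 + (K/K + K/K) = 4 + (1 + 1) = 4 + 2 = 6)
p(148) + (C(-17) + 24181) = 6 + ((10798 - 288*(-17)² - 150*(-17) + 4*(-17)³) + 24181) = 6 + ((10798 - 288*289 + 2550 + 4*(-4913)) + 24181) = 6 + ((10798 - 83232 + 2550 - 19652) + 24181) = 6 + (-89536 + 24181) = 6 - 65355 = -65349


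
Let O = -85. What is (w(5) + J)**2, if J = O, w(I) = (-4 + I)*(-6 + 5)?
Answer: 7396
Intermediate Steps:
w(I) = 4 - I (w(I) = (-4 + I)*(-1) = 4 - I)
J = -85
(w(5) + J)**2 = ((4 - 1*5) - 85)**2 = ((4 - 5) - 85)**2 = (-1 - 85)**2 = (-86)**2 = 7396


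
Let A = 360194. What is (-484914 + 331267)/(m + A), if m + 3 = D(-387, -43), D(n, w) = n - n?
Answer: -11819/27707 ≈ -0.42657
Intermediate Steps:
D(n, w) = 0
m = -3 (m = -3 + 0 = -3)
(-484914 + 331267)/(m + A) = (-484914 + 331267)/(-3 + 360194) = -153647/360191 = -153647*1/360191 = -11819/27707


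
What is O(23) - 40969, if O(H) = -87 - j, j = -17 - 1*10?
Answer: -41029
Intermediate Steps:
j = -27 (j = -17 - 10 = -27)
O(H) = -60 (O(H) = -87 - 1*(-27) = -87 + 27 = -60)
O(23) - 40969 = -60 - 40969 = -41029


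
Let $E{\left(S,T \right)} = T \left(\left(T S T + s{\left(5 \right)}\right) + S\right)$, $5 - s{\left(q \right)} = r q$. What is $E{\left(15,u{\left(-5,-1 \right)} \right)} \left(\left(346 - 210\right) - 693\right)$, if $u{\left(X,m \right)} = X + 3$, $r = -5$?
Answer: $116970$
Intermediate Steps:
$u{\left(X,m \right)} = 3 + X$
$s{\left(q \right)} = 5 + 5 q$ ($s{\left(q \right)} = 5 - - 5 q = 5 + 5 q$)
$E{\left(S,T \right)} = T \left(30 + S + S T^{2}\right)$ ($E{\left(S,T \right)} = T \left(\left(T S T + \left(5 + 5 \cdot 5\right)\right) + S\right) = T \left(\left(S T T + \left(5 + 25\right)\right) + S\right) = T \left(\left(S T^{2} + 30\right) + S\right) = T \left(\left(30 + S T^{2}\right) + S\right) = T \left(30 + S + S T^{2}\right)$)
$E{\left(15,u{\left(-5,-1 \right)} \right)} \left(\left(346 - 210\right) - 693\right) = \left(3 - 5\right) \left(30 + 15 + 15 \left(3 - 5\right)^{2}\right) \left(\left(346 - 210\right) - 693\right) = - 2 \left(30 + 15 + 15 \left(-2\right)^{2}\right) \left(136 - 693\right) = - 2 \left(30 + 15 + 15 \cdot 4\right) \left(-557\right) = - 2 \left(30 + 15 + 60\right) \left(-557\right) = \left(-2\right) 105 \left(-557\right) = \left(-210\right) \left(-557\right) = 116970$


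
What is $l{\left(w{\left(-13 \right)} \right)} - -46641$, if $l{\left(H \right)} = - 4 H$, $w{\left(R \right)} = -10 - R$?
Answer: $46629$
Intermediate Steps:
$l{\left(w{\left(-13 \right)} \right)} - -46641 = - 4 \left(-10 - -13\right) - -46641 = - 4 \left(-10 + 13\right) + 46641 = \left(-4\right) 3 + 46641 = -12 + 46641 = 46629$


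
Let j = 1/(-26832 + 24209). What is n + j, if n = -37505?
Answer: -98375616/2623 ≈ -37505.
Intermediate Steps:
j = -1/2623 (j = 1/(-2623) = -1/2623 ≈ -0.00038124)
n + j = -37505 - 1/2623 = -98375616/2623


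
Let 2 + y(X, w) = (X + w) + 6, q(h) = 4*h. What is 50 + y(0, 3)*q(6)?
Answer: 218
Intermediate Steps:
y(X, w) = 4 + X + w (y(X, w) = -2 + ((X + w) + 6) = -2 + (6 + X + w) = 4 + X + w)
50 + y(0, 3)*q(6) = 50 + (4 + 0 + 3)*(4*6) = 50 + 7*24 = 50 + 168 = 218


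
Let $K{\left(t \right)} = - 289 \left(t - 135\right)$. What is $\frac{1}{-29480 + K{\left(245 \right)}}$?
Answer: $- \frac{1}{61270} \approx -1.6321 \cdot 10^{-5}$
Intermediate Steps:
$K{\left(t \right)} = 39015 - 289 t$ ($K{\left(t \right)} = - 289 \left(-135 + t\right) = 39015 - 289 t$)
$\frac{1}{-29480 + K{\left(245 \right)}} = \frac{1}{-29480 + \left(39015 - 70805\right)} = \frac{1}{-29480 - 31790} = \frac{1}{-61270} = - \frac{1}{61270}$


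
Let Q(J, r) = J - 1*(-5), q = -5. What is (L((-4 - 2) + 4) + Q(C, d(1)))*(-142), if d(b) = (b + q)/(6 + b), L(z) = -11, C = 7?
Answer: -142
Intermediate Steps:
d(b) = (-5 + b)/(6 + b) (d(b) = (b - 5)/(6 + b) = (-5 + b)/(6 + b))
Q(J, r) = 5 + J (Q(J, r) = J + 5 = 5 + J)
(L((-4 - 2) + 4) + Q(C, d(1)))*(-142) = (-11 + (5 + 7))*(-142) = (-11 + 12)*(-142) = 1*(-142) = -142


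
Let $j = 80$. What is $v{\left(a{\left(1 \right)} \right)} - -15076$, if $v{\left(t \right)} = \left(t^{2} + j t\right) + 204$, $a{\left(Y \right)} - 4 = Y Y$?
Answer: $15705$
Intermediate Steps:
$a{\left(Y \right)} = 4 + Y^{2}$ ($a{\left(Y \right)} = 4 + Y Y = 4 + Y^{2}$)
$v{\left(t \right)} = 204 + t^{2} + 80 t$ ($v{\left(t \right)} = \left(t^{2} + 80 t\right) + 204 = 204 + t^{2} + 80 t$)
$v{\left(a{\left(1 \right)} \right)} - -15076 = \left(204 + \left(4 + 1^{2}\right)^{2} + 80 \left(4 + 1^{2}\right)\right) - -15076 = \left(204 + \left(4 + 1\right)^{2} + 80 \left(4 + 1\right)\right) + 15076 = \left(204 + 5^{2} + 80 \cdot 5\right) + 15076 = \left(204 + 25 + 400\right) + 15076 = 629 + 15076 = 15705$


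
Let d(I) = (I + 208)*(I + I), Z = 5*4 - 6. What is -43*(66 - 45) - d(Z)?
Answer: -7119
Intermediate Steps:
Z = 14 (Z = 20 - 6 = 14)
d(I) = 2*I*(208 + I) (d(I) = (208 + I)*(2*I) = 2*I*(208 + I))
-43*(66 - 45) - d(Z) = -43*(66 - 45) - 2*14*(208 + 14) = -43*21 - 2*14*222 = -903 - 1*6216 = -903 - 6216 = -7119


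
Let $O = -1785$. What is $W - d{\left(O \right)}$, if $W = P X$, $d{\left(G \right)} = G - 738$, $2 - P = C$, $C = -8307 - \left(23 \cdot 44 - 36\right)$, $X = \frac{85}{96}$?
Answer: $\frac{343811}{32} \approx 10744.0$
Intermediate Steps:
$X = \frac{85}{96}$ ($X = 85 \cdot \frac{1}{96} = \frac{85}{96} \approx 0.88542$)
$C = -9283$ ($C = -8307 - \left(1012 - 36\right) = -8307 - 976 = -9283$)
$P = 9285$ ($P = 2 - -9283 = 2 + 9283 = 9285$)
$d{\left(G \right)} = -738 + G$
$W = \frac{263075}{32}$ ($W = 9285 \cdot \frac{85}{96} = \frac{263075}{32} \approx 8221.1$)
$W - d{\left(O \right)} = \frac{263075}{32} - \left(-738 - 1785\right) = \frac{263075}{32} - -2523 = \frac{263075}{32} + 2523 = \frac{343811}{32}$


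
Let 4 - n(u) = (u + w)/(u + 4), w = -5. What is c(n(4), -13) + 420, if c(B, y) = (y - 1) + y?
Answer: 393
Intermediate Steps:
n(u) = 4 - (-5 + u)/(4 + u) (n(u) = 4 - (u - 5)/(u + 4) = 4 - (-5 + u)/(4 + u))
c(B, y) = -1 + 2*y (c(B, y) = (-1 + y) + y = -1 + 2*y)
c(n(4), -13) + 420 = (-1 + 2*(-13)) + 420 = (-1 - 26) + 420 = -27 + 420 = 393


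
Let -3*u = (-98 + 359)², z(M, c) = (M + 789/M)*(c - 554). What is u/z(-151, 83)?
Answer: -1142919/3703630 ≈ -0.30859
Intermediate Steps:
z(M, c) = (-554 + c)*(M + 789/M) (z(M, c) = (M + 789/M)*(-554 + c) = (-554 + c)*(M + 789/M))
u = -22707 (u = -(-98 + 359)²/3 = -⅓*261² = -⅓*68121 = -22707)
u/z(-151, 83) = -22707*(-151/(-437106 + 789*83 + (-151)²*(-554 + 83))) = -22707*(-151/(-437106 + 65487 + 22801*(-471))) = -22707*(-151/(-437106 + 65487 - 10739271)) = -22707/((-1/151*(-11110890))) = -22707/11110890/151 = -22707*151/11110890 = -1142919/3703630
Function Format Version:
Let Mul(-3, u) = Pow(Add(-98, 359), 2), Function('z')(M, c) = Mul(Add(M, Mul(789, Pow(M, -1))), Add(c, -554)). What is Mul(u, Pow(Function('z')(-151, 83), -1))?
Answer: Rational(-1142919, 3703630) ≈ -0.30859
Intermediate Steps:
Function('z')(M, c) = Mul(Add(-554, c), Add(M, Mul(789, Pow(M, -1)))) (Function('z')(M, c) = Mul(Add(M, Mul(789, Pow(M, -1))), Add(-554, c)) = Mul(Add(-554, c), Add(M, Mul(789, Pow(M, -1)))))
u = -22707 (u = Mul(Rational(-1, 3), Pow(Add(-98, 359), 2)) = Mul(Rational(-1, 3), Pow(261, 2)) = Mul(Rational(-1, 3), 68121) = -22707)
Mul(u, Pow(Function('z')(-151, 83), -1)) = Mul(-22707, Pow(Mul(Pow(-151, -1), Add(-437106, Mul(789, 83), Mul(Pow(-151, 2), Add(-554, 83)))), -1)) = Mul(-22707, Pow(Mul(Rational(-1, 151), Add(-437106, 65487, Mul(22801, -471))), -1)) = Mul(-22707, Pow(Mul(Rational(-1, 151), Add(-437106, 65487, -10739271)), -1)) = Mul(-22707, Pow(Mul(Rational(-1, 151), -11110890), -1)) = Mul(-22707, Pow(Rational(11110890, 151), -1)) = Mul(-22707, Rational(151, 11110890)) = Rational(-1142919, 3703630)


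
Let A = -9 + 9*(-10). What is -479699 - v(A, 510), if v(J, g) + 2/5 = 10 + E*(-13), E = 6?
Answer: -2398153/5 ≈ -4.7963e+5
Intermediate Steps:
A = -99 (A = -9 - 90 = -99)
v(J, g) = -342/5 (v(J, g) = -⅖ + (10 + 6*(-13)) = -⅖ + (10 - 78) = -⅖ - 68 = -342/5)
-479699 - v(A, 510) = -479699 - 1*(-342/5) = -479699 + 342/5 = -2398153/5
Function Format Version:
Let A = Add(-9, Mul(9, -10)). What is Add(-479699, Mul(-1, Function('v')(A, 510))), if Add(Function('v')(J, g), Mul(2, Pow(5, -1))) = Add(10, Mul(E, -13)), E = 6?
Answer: Rational(-2398153, 5) ≈ -4.7963e+5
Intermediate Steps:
A = -99 (A = Add(-9, -90) = -99)
Function('v')(J, g) = Rational(-342, 5) (Function('v')(J, g) = Add(Rational(-2, 5), Add(10, Mul(6, -13))) = Add(Rational(-2, 5), Add(10, -78)) = Add(Rational(-2, 5), -68) = Rational(-342, 5))
Add(-479699, Mul(-1, Function('v')(A, 510))) = Add(-479699, Mul(-1, Rational(-342, 5))) = Add(-479699, Rational(342, 5)) = Rational(-2398153, 5)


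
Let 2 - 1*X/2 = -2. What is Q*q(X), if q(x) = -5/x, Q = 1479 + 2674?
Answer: -20765/8 ≈ -2595.6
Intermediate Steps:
X = 8 (X = 4 - 2*(-2) = 4 + 4 = 8)
Q = 4153
Q*q(X) = 4153*(-5/8) = -20765/8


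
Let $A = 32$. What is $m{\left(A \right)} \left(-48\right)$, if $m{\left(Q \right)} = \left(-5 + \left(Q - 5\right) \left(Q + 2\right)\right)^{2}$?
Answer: $-40011312$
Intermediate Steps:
$m{\left(Q \right)} = \left(-5 + \left(-5 + Q\right) \left(2 + Q\right)\right)^{2}$
$m{\left(A \right)} \left(-48\right) = \left(15 - 32^{2} + 3 \cdot 32\right)^{2} \left(-48\right) = \left(15 - 1024 + 96\right)^{2} \left(-48\right) = \left(-913\right)^{2} \left(-48\right) = 833569 \left(-48\right) = -40011312$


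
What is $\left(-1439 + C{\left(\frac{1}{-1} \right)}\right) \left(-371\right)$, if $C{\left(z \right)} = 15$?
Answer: $528304$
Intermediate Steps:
$\left(-1439 + C{\left(\frac{1}{-1} \right)}\right) \left(-371\right) = \left(-1439 + 15\right) \left(-371\right) = \left(-1424\right) \left(-371\right) = 528304$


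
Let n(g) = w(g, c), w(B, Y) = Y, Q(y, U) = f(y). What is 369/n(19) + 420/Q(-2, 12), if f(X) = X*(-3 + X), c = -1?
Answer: -327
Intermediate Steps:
Q(y, U) = y*(-3 + y)
n(g) = -1
369/n(19) + 420/Q(-2, 12) = 369/(-1) + 420/((-2*(-3 - 2))) = 369*(-1) + 420/((-2*(-5))) = -369 + 420/10 = -369 + 420*(⅒) = -369 + 42 = -327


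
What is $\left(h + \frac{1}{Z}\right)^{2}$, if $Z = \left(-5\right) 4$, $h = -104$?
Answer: $\frac{4330561}{400} \approx 10826.0$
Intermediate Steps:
$Z = -20$
$\left(h + \frac{1}{Z}\right)^{2} = \left(-104 + \frac{1}{-20}\right)^{2} = \left(-104 - \frac{1}{20}\right)^{2} = \left(- \frac{2081}{20}\right)^{2} = \frac{4330561}{400}$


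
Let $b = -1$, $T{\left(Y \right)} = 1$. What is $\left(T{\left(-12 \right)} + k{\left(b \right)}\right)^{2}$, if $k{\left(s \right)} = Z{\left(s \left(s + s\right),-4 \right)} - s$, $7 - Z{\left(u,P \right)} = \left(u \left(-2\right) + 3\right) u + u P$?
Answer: $361$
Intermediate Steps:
$Z{\left(u,P \right)} = 7 - P u - u \left(3 - 2 u\right)$ ($Z{\left(u,P \right)} = 7 - \left(\left(u \left(-2\right) + 3\right) u + u P\right) = 7 - \left(\left(- 2 u + 3\right) u + P u\right) = 7 - \left(\left(3 - 2 u\right) u + P u\right) = 7 - \left(u \left(3 - 2 u\right) + P u\right) = 7 - \left(P u + u \left(3 - 2 u\right)\right) = 7 - P u - u \left(3 - 2 u\right)$)
$k{\left(s \right)} = 7 - s + 2 s^{2} + 8 s^{4}$ ($k{\left(s \right)} = \left(7 - 3 s \left(s + s\right) + 2 \left(s \left(s + s\right)\right)^{2} - - 4 s \left(s + s\right)\right) - s = \left(7 - 3 s 2 s + 2 \left(s 2 s\right)^{2} - - 4 s 2 s\right) - s = \left(7 - 3 \cdot 2 s^{2} + 2 \left(2 s^{2}\right)^{2} - - 4 \cdot 2 s^{2}\right) - s = \left(7 - 6 s^{2} + 2 \cdot 4 s^{4} + 8 s^{2}\right) - s = \left(7 - 6 s^{2} + 8 s^{4} + 8 s^{2}\right) - s = \left(7 + 2 s^{2} + 8 s^{4}\right) - s = 7 - s + 2 s^{2} + 8 s^{4}$)
$\left(T{\left(-12 \right)} + k{\left(b \right)}\right)^{2} = \left(1 + \left(7 - -1 + 2 \left(-1\right)^{2} + 8 \left(-1\right)^{4}\right)\right)^{2} = \left(1 + \left(7 + 1 + 2 \cdot 1 + 8 \cdot 1\right)\right)^{2} = \left(1 + \left(7 + 1 + 2 + 8\right)\right)^{2} = \left(1 + 18\right)^{2} = 19^{2} = 361$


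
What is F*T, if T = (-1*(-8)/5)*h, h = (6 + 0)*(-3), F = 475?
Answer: -13680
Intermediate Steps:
h = -18 (h = 6*(-3) = -18)
T = -144/5 (T = (-1*(-8)/5)*(-18) = (8*(⅕))*(-18) = (8/5)*(-18) = -144/5 ≈ -28.800)
F*T = 475*(-144/5) = -13680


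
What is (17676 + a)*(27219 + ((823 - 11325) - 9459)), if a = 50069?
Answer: 491693210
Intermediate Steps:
(17676 + a)*(27219 + ((823 - 11325) - 9459)) = (17676 + 50069)*(27219 + ((823 - 11325) - 9459)) = 67745*(27219 + (-10502 - 9459)) = 67745*(27219 - 19961) = 67745*7258 = 491693210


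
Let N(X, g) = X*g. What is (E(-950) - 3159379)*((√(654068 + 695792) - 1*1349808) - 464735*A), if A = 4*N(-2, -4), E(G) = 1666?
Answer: 51222298302864 - 6315426*√337465 ≈ 5.1219e+13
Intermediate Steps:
A = 32 (A = 4*(-2*(-4)) = 4*8 = 32)
(E(-950) - 3159379)*((√(654068 + 695792) - 1*1349808) - 464735*A) = (1666 - 3159379)*((√(654068 + 695792) - 1*1349808) - 464735*32) = -3157713*((√1349860 - 1349808) - 14871520) = -3157713*((2*√337465 - 1349808) - 14871520) = -3157713*((-1349808 + 2*√337465) - 14871520) = -3157713*(-16221328 + 2*√337465) = 51222298302864 - 6315426*√337465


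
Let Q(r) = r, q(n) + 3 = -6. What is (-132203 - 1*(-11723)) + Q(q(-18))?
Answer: -120489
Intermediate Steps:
q(n) = -9 (q(n) = -3 - 6 = -9)
(-132203 - 1*(-11723)) + Q(q(-18)) = (-132203 - 1*(-11723)) - 9 = (-132203 + 11723) - 9 = -120480 - 9 = -120489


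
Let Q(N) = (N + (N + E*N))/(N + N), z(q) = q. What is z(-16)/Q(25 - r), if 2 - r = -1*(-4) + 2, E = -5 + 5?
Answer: -16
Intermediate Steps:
E = 0
r = -4 (r = 2 - (-1*(-4) + 2) = 2 - (4 + 2) = 2 - 1*6 = 2 - 6 = -4)
Q(N) = 1 (Q(N) = (N + (N + 0*N))/(N + N) = (N + (N + 0))/((2*N)) = (N + N)*(1/(2*N)) = (2*N)*(1/(2*N)) = 1)
z(-16)/Q(25 - r) = -16/1 = -16*1 = -16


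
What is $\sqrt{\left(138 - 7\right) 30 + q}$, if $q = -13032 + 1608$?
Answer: $i \sqrt{7494} \approx 86.568 i$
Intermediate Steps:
$q = -11424$
$\sqrt{\left(138 - 7\right) 30 + q} = \sqrt{\left(138 - 7\right) 30 - 11424} = \sqrt{131 \cdot 30 - 11424} = \sqrt{3930 - 11424} = \sqrt{-7494} = i \sqrt{7494}$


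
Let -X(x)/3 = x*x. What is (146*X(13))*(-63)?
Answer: 4663386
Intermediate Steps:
X(x) = -3*x**2 (X(x) = -3*x*x = -3*x**2)
(146*X(13))*(-63) = (146*(-3*13**2))*(-63) = (146*(-3*169))*(-63) = (146*(-507))*(-63) = -74022*(-63) = 4663386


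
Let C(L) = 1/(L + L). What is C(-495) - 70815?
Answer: -70106851/990 ≈ -70815.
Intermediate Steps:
C(L) = 1/(2*L)
C(-495) - 70815 = (½)/(-495) - 70815 = (½)*(-1/495) - 70815 = -1/990 - 70815 = -70106851/990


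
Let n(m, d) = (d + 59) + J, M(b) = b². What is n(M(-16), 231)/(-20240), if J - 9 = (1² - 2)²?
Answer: -15/1012 ≈ -0.014822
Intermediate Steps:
J = 10 (J = 9 + (1² - 2)² = 9 + (1 - 2)² = 9 + (-1)² = 9 + 1 = 10)
n(m, d) = 69 + d (n(m, d) = (d + 59) + 10 = (59 + d) + 10 = 69 + d)
n(M(-16), 231)/(-20240) = (69 + 231)/(-20240) = 300*(-1/20240) = -15/1012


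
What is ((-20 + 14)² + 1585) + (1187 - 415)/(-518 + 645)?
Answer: 206639/127 ≈ 1627.1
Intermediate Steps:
((-20 + 14)² + 1585) + (1187 - 415)/(-518 + 645) = ((-6)² + 1585) + 772/127 = (36 + 1585) + 772*(1/127) = 1621 + 772/127 = 206639/127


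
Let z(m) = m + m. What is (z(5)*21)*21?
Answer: 4410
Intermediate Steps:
z(m) = 2*m
(z(5)*21)*21 = ((2*5)*21)*21 = (10*21)*21 = 210*21 = 4410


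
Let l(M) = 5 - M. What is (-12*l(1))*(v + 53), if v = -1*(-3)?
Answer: -2688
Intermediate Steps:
v = 3
(-12*l(1))*(v + 53) = (-12*(5 - 1*1))*(3 + 53) = -12*(5 - 1)*56 = -12*4*56 = -48*56 = -2688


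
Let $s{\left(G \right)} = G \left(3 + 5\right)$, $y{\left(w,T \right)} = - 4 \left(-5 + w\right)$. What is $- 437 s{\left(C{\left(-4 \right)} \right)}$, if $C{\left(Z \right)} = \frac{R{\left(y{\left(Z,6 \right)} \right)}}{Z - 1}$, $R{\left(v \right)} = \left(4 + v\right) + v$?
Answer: $\frac{265696}{5} \approx 53139.0$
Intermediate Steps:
$y{\left(w,T \right)} = 20 - 4 w$
$R{\left(v \right)} = 4 + 2 v$
$C{\left(Z \right)} = \frac{44 - 8 Z}{-1 + Z}$ ($C{\left(Z \right)} = \frac{4 + 2 \left(20 - 4 Z\right)}{Z - 1} = \frac{4 - \left(-40 + 8 Z\right)}{-1 + Z} = \frac{44 - 8 Z}{-1 + Z}$)
$s{\left(G \right)} = 8 G$ ($s{\left(G \right)} = G 8 = 8 G$)
$- 437 s{\left(C{\left(-4 \right)} \right)} = - 437 \cdot 8 \frac{4 \left(11 - -8\right)}{-1 - 4} = - 437 \cdot 8 \frac{4 \left(11 + 8\right)}{-5} = - 437 \cdot 8 \cdot 4 \left(- \frac{1}{5}\right) 19 = - 437 \cdot 8 \left(- \frac{76}{5}\right) = \left(-437\right) \left(- \frac{608}{5}\right) = \frac{265696}{5}$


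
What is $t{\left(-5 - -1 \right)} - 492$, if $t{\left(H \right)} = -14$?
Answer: $-506$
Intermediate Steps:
$t{\left(-5 - -1 \right)} - 492 = -14 - 492 = -506$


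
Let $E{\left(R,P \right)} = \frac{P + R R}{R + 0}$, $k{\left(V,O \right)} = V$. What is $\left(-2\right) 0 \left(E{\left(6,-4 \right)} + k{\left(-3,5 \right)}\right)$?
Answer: $0$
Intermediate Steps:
$E{\left(R,P \right)} = \frac{P + R^{2}}{R}$
$\left(-2\right) 0 \left(E{\left(6,-4 \right)} + k{\left(-3,5 \right)}\right) = \left(-2\right) 0 \left(\left(6 - \frac{4}{6}\right) - 3\right) = 0 \left(\left(6 - \frac{2}{3}\right) - 3\right) = 0 \left(\frac{16}{3} - 3\right) = 0 \cdot \frac{7}{3} = 0$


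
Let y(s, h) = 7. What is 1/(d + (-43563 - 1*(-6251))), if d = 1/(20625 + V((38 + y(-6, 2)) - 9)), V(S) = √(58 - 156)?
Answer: (-7*√2 + 20625*I)/(-769559999*I + 261184*√2) ≈ -2.6801e-5 + 1.3878e-17*I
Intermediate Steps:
V(S) = 7*I*√2 (V(S) = √(-98) = 7*I*√2)
d = 1/(20625 + 7*I*√2) ≈ 4.8485e-5 - 2.33e-8*I
1/(d + (-43563 - 1*(-6251))) = 1/((20625/425390723 - 7*I*√2/425390723) + (-43563 - 1*(-6251))) = 1/((20625/425390723 - 7*I*√2/425390723) + (-43563 + 6251)) = 1/((20625/425390723 - 7*I*√2/425390723) - 37312) = 1/(-15872178635951/425390723 - 7*I*√2/425390723)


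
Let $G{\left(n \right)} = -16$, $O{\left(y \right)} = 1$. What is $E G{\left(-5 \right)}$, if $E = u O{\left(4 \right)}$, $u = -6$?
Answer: $96$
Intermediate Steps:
$E = -6$ ($E = \left(-6\right) 1 = -6$)
$E G{\left(-5 \right)} = \left(-6\right) \left(-16\right) = 96$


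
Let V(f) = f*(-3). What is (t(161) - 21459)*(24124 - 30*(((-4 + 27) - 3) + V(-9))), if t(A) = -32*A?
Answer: -604442254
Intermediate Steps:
V(f) = -3*f
(t(161) - 21459)*(24124 - 30*(((-4 + 27) - 3) + V(-9))) = (-32*161 - 21459)*(24124 - 30*(((-4 + 27) - 3) - 3*(-9))) = (-5152 - 21459)*(24124 - 30*((23 - 3) + 27)) = -26611*(24124 - 30*(20 + 27)) = -26611*(24124 - 30*47) = -26611*(24124 - 1410) = -26611*22714 = -604442254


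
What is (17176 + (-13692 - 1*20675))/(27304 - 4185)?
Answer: -17191/23119 ≈ -0.74359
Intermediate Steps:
(17176 + (-13692 - 1*20675))/(27304 - 4185) = (17176 + (-13692 - 20675))/23119 = (17176 - 34367)*(1/23119) = -17191*1/23119 = -17191/23119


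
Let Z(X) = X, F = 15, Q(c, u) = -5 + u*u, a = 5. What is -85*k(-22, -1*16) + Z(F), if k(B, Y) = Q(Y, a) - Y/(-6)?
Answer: -4375/3 ≈ -1458.3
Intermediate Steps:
Q(c, u) = -5 + u²
k(B, Y) = 20 + Y/6 (k(B, Y) = (-5 + 5²) - Y/(-6) = (-5 + 25) - Y*(-1)/6 = 20 - (-1)*Y/6 = 20 + Y/6)
-85*k(-22, -1*16) + Z(F) = -85*(20 + (-1*16)/6) + 15 = -85*(20 + (⅙)*(-16)) + 15 = -85*(20 - 8/3) + 15 = -85*52/3 + 15 = -4420/3 + 15 = -4375/3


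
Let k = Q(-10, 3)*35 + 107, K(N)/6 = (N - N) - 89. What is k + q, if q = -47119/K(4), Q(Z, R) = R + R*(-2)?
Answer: 48187/534 ≈ 90.238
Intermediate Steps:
Q(Z, R) = -R (Q(Z, R) = R - 2*R = -R)
K(N) = -534 (K(N) = 6*((N - N) - 89) = 6*(0 - 89) = 6*(-89) = -534)
q = 47119/534 (q = -47119/(-534) = -47119*(-1/534) = 47119/534 ≈ 88.238)
k = 2 (k = -1*3*35 + 107 = -3*35 + 107 = -105 + 107 = 2)
k + q = 2 + 47119/534 = 48187/534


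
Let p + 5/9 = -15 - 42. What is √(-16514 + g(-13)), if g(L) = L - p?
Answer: 385*I/3 ≈ 128.33*I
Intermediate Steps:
p = -518/9 (p = -5/9 + (-15 - 42) = -5/9 - 57 = -518/9 ≈ -57.556)
g(L) = 518/9 + L (g(L) = L - 1*(-518/9) = L + 518/9 = 518/9 + L)
√(-16514 + g(-13)) = √(-16514 + (518/9 - 13)) = √(-16514 + 401/9) = √(-148225/9) = 385*I/3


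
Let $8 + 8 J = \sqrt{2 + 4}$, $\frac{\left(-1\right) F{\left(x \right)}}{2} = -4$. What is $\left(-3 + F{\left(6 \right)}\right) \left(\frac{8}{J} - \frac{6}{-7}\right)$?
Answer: $- \frac{8090}{203} - \frac{160 \sqrt{6}}{29} \approx -53.367$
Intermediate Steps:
$F{\left(x \right)} = 8$ ($F{\left(x \right)} = \left(-2\right) \left(-4\right) = 8$)
$J = -1 + \frac{\sqrt{6}}{8}$ ($J = -1 + \frac{\sqrt{2 + 4}}{8} = -1 + \frac{\sqrt{6}}{8} \approx -0.69381$)
$\left(-3 + F{\left(6 \right)}\right) \left(\frac{8}{J} - \frac{6}{-7}\right) = \left(-3 + 8\right) \left(\frac{8}{-1 + \frac{\sqrt{6}}{8}} - \frac{6}{-7}\right) = 5 \left(\frac{8}{-1 + \frac{\sqrt{6}}{8}} - - \frac{6}{7}\right) = 5 \left(\frac{8}{-1 + \frac{\sqrt{6}}{8}} + \frac{6}{7}\right) = 5 \left(\frac{6}{7} + \frac{8}{-1 + \frac{\sqrt{6}}{8}}\right) = \frac{30}{7} + \frac{40}{-1 + \frac{\sqrt{6}}{8}}$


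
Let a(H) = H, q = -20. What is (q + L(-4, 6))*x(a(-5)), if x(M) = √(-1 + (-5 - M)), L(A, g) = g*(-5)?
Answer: -50*I ≈ -50.0*I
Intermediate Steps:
L(A, g) = -5*g
x(M) = √(-6 - M)
(q + L(-4, 6))*x(a(-5)) = (-20 - 5*6)*√(-6 - 1*(-5)) = (-20 - 30)*√(-6 + 5) = -50*I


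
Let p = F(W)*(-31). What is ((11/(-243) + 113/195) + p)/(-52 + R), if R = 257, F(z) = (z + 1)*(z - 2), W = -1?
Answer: 8438/3237975 ≈ 0.0026059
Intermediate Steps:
F(z) = (1 + z)*(-2 + z)
p = 0 (p = (-2 + (-1)² - 1*(-1))*(-31) = (-2 + 1 + 1)*(-31) = 0*(-31) = 0)
((11/(-243) + 113/195) + p)/(-52 + R) = ((11/(-243) + 113/195) + 0)/(-52 + 257) = ((11*(-1/243) + 113*(1/195)) + 0)/205 = ((-11/243 + 113/195) + 0)*(1/205) = (8438/15795 + 0)*(1/205) = (8438/15795)*(1/205) = 8438/3237975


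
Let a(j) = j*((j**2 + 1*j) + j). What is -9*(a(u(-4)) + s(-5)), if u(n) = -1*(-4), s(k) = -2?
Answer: -846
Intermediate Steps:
u(n) = 4
a(j) = j*(j**2 + 2*j) (a(j) = j*((j**2 + j) + j) = j*((j + j**2) + j) = j*(j**2 + 2*j))
-9*(a(u(-4)) + s(-5)) = -9*(4**2*(2 + 4) - 2) = -9*(16*6 - 2) = -9*(96 - 2) = -9*94 = -846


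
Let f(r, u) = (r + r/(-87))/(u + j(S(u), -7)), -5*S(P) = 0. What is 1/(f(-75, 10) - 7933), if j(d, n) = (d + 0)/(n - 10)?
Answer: -29/230272 ≈ -0.00012594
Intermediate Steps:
S(P) = 0 (S(P) = -⅕*0 = 0)
j(d, n) = d/(-10 + n)
f(r, u) = 86*r/(87*u) (f(r, u) = (r + r/(-87))/(u + 0/(-10 - 7)) = (r + r*(-1/87))/(u + 0/(-17)) = (r - r/87)/(u + 0*(-1/17)) = (86*r/87)/(u + 0) = (86*r/87)/u = 86*r/(87*u))
1/(f(-75, 10) - 7933) = 1/((86/87)*(-75)/10 - 7933) = 1/((86/87)*(-75)*(⅒) - 7933) = 1/(-215/29 - 7933) = 1/(-230272/29) = -29/230272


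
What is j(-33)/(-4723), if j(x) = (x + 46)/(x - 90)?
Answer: 13/580929 ≈ 2.2378e-5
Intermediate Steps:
j(x) = (46 + x)/(-90 + x)
j(-33)/(-4723) = ((46 - 33)/(-90 - 33))/(-4723) = (13/(-123))*(-1/4723) = -1/123*13*(-1/4723) = -13/123*(-1/4723) = 13/580929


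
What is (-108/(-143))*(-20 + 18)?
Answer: -216/143 ≈ -1.5105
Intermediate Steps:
(-108/(-143))*(-20 + 18) = -108*(-1/143)*(-2) = (108/143)*(-2) = -216/143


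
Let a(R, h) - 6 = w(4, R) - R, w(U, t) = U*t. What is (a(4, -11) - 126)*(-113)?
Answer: 12204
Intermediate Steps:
a(R, h) = 6 + 3*R (a(R, h) = 6 + (4*R - R) = 6 + 3*R)
(a(4, -11) - 126)*(-113) = ((6 + 3*4) - 126)*(-113) = ((6 + 12) - 126)*(-113) = (18 - 126)*(-113) = -108*(-113) = 12204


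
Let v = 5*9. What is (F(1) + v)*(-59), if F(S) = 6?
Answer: -3009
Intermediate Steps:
v = 45
(F(1) + v)*(-59) = (6 + 45)*(-59) = 51*(-59) = -3009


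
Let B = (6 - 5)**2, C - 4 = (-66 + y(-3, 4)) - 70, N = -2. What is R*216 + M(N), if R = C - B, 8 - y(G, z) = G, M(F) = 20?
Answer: -26332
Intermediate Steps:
y(G, z) = 8 - G
C = -121 (C = 4 + ((-66 + (8 - 1*(-3))) - 70) = 4 + ((-66 + (8 + 3)) - 70) = 4 + ((-66 + 11) - 70) = 4 + (-55 - 70) = 4 - 125 = -121)
B = 1 (B = 1**2 = 1)
R = -122 (R = -121 - 1*1 = -121 - 1 = -122)
R*216 + M(N) = -122*216 + 20 = -26352 + 20 = -26332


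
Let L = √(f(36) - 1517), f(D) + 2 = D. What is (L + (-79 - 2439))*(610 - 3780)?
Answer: 7982060 - 3170*I*√1483 ≈ 7.9821e+6 - 1.2208e+5*I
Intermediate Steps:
f(D) = -2 + D
L = I*√1483 (L = √((-2 + 36) - 1517) = √(34 - 1517) = √(-1483) = I*√1483 ≈ 38.51*I)
(L + (-79 - 2439))*(610 - 3780) = (I*√1483 + (-79 - 2439))*(610 - 3780) = (I*√1483 - 2518)*(-3170) = (-2518 + I*√1483)*(-3170) = 7982060 - 3170*I*√1483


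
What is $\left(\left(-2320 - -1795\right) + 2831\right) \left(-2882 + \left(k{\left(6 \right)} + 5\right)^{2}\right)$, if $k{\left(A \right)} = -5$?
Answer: $-6645892$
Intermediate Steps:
$\left(\left(-2320 - -1795\right) + 2831\right) \left(-2882 + \left(k{\left(6 \right)} + 5\right)^{2}\right) = \left(\left(-2320 - -1795\right) + 2831\right) \left(-2882 + \left(-5 + 5\right)^{2}\right) = \left(\left(-2320 + 1795\right) + 2831\right) \left(-2882 + 0^{2}\right) = \left(-525 + 2831\right) \left(-2882 + 0\right) = 2306 \left(-2882\right) = -6645892$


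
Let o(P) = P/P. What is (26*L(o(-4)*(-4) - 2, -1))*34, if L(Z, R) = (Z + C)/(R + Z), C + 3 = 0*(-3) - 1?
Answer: 8840/7 ≈ 1262.9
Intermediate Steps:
o(P) = 1
C = -4 (C = -3 + (0*(-3) - 1) = -3 + (0 - 1) = -3 - 1 = -4)
L(Z, R) = (-4 + Z)/(R + Z) (L(Z, R) = (Z - 4)/(R + Z) = (-4 + Z)/(R + Z))
(26*L(o(-4)*(-4) - 2, -1))*34 = (26*((-4 + (1*(-4) - 2))/(-1 + (1*(-4) - 2))))*34 = (26*((-4 + (-4 - 2))/(-1 + (-4 - 2))))*34 = (26*((-4 - 6)/(-1 - 6)))*34 = (26*(-10/(-7)))*34 = (26*(-⅐*(-10)))*34 = (26*(10/7))*34 = (260/7)*34 = 8840/7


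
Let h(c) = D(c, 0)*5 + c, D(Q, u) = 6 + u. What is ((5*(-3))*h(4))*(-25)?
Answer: 12750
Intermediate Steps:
h(c) = 30 + c (h(c) = (6 + 0)*5 + c = 6*5 + c = 30 + c)
((5*(-3))*h(4))*(-25) = ((5*(-3))*(30 + 4))*(-25) = -15*34*(-25) = -510*(-25) = 12750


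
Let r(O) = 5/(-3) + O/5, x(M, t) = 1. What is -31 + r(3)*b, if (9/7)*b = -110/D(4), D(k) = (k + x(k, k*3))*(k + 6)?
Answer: -19693/675 ≈ -29.175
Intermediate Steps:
r(O) = -5/3 + O/5 (r(O) = 5*(-⅓) + O*(⅕) = -5/3 + O/5)
D(k) = (1 + k)*(6 + k) (D(k) = (k + 1)*(k + 6) = (1 + k)*(6 + k))
b = -77/45 (b = 7*(-110/(6 + 4² + 7*4))/9 = 7*(-110/(6 + 16 + 28))/9 = 7*(-110/50)/9 = 7*(-110*1/50)/9 = (7/9)*(-11/5) = -77/45 ≈ -1.7111)
-31 + r(3)*b = -31 + (-5/3 + (⅕)*3)*(-77/45) = -31 + (-5/3 + ⅗)*(-77/45) = -31 - 16/15*(-77/45) = -31 + 1232/675 = -19693/675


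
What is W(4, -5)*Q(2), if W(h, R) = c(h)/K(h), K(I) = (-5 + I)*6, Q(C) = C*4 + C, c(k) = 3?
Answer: -5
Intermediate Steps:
Q(C) = 5*C (Q(C) = 4*C + C = 5*C)
K(I) = -30 + 6*I
W(h, R) = 3/(-30 + 6*h)
W(4, -5)*Q(2) = (1/(2*(-5 + 4)))*(5*2) = ((½)/(-1))*10 = ((½)*(-1))*10 = -½*10 = -5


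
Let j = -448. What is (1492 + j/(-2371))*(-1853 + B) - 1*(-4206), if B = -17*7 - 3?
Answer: -6977538074/2371 ≈ -2.9429e+6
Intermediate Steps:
B = -122 (B = -119 - 3 = -122)
(1492 + j/(-2371))*(-1853 + B) - 1*(-4206) = (1492 - 448/(-2371))*(-1853 - 122) - 1*(-4206) = (1492 - 448*(-1/2371))*(-1975) + 4206 = (1492 + 448/2371)*(-1975) + 4206 = (3537980/2371)*(-1975) + 4206 = -6987510500/2371 + 4206 = -6977538074/2371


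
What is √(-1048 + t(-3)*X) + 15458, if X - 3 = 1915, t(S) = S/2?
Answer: 15458 + 5*I*√157 ≈ 15458.0 + 62.65*I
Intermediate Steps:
t(S) = S/2 (t(S) = S*(½) = S/2)
X = 1918 (X = 3 + 1915 = 1918)
√(-1048 + t(-3)*X) + 15458 = √(-1048 + ((½)*(-3))*1918) + 15458 = √(-1048 - 3/2*1918) + 15458 = √(-1048 - 2877) + 15458 = √(-3925) + 15458 = 5*I*√157 + 15458 = 15458 + 5*I*√157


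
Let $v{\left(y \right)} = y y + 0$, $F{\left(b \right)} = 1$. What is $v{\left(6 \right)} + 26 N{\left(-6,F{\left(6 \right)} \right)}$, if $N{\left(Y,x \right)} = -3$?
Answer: $-42$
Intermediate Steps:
$v{\left(y \right)} = y^{2}$ ($v{\left(y \right)} = y^{2} + 0 = y^{2}$)
$v{\left(6 \right)} + 26 N{\left(-6,F{\left(6 \right)} \right)} = 6^{2} + 26 \left(-3\right) = 36 - 78 = -42$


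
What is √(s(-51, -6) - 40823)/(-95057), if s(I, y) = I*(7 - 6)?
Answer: -I*√40874/95057 ≈ -0.0021269*I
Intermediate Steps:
s(I, y) = I (s(I, y) = I*1 = I)
√(s(-51, -6) - 40823)/(-95057) = √(-51 - 40823)/(-95057) = √(-40874)*(-1/95057) = (I*√40874)*(-1/95057) = -I*√40874/95057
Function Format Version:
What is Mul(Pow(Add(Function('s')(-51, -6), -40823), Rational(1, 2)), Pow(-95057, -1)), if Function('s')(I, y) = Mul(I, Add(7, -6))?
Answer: Mul(Rational(-1, 95057), I, Pow(40874, Rational(1, 2))) ≈ Mul(-0.0021269, I)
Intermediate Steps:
Function('s')(I, y) = I (Function('s')(I, y) = Mul(I, 1) = I)
Mul(Pow(Add(Function('s')(-51, -6), -40823), Rational(1, 2)), Pow(-95057, -1)) = Mul(Pow(Add(-51, -40823), Rational(1, 2)), Pow(-95057, -1)) = Mul(Pow(-40874, Rational(1, 2)), Rational(-1, 95057)) = Mul(Mul(I, Pow(40874, Rational(1, 2))), Rational(-1, 95057)) = Mul(Rational(-1, 95057), I, Pow(40874, Rational(1, 2)))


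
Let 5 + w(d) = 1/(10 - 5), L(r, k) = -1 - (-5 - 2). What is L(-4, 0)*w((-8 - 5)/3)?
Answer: -144/5 ≈ -28.800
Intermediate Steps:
L(r, k) = 6 (L(r, k) = -1 - 1*(-7) = -1 + 7 = 6)
w(d) = -24/5 (w(d) = -5 + 1/(10 - 5) = -5 + 1/5 = -5 + ⅕ = -24/5)
L(-4, 0)*w((-8 - 5)/3) = 6*(-24/5) = -144/5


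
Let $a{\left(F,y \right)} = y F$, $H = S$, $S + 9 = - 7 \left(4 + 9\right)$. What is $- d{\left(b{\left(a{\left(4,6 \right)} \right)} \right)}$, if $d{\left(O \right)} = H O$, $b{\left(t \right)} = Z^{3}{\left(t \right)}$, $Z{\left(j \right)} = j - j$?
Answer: $0$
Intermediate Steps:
$Z{\left(j \right)} = 0$
$S = -100$ ($S = -9 - 7 \left(4 + 9\right) = -9 - 91 = -100$)
$H = -100$
$a{\left(F,y \right)} = F y$
$b{\left(t \right)} = 0$ ($b{\left(t \right)} = 0^{3} = 0$)
$d{\left(O \right)} = - 100 O$
$- d{\left(b{\left(a{\left(4,6 \right)} \right)} \right)} = - \left(-100\right) 0 = \left(-1\right) 0 = 0$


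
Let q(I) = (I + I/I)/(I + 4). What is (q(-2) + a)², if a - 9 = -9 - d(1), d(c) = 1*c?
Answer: 9/4 ≈ 2.2500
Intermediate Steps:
d(c) = c
a = -1 (a = 9 + (-9 - 1*1) = 9 + (-9 - 1) = 9 - 10 = -1)
q(I) = (1 + I)/(4 + I) (q(I) = (I + 1)/(4 + I) = (1 + I)/(4 + I))
(q(-2) + a)² = ((1 - 2)/(4 - 2) - 1)² = (-1/2 - 1)² = ((½)*(-1) - 1)² = (-½ - 1)² = (-3/2)² = 9/4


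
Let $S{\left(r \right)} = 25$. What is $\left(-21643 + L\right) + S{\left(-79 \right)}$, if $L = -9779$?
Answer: $-31397$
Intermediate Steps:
$\left(-21643 + L\right) + S{\left(-79 \right)} = \left(-21643 - 9779\right) + 25 = -31422 + 25 = -31397$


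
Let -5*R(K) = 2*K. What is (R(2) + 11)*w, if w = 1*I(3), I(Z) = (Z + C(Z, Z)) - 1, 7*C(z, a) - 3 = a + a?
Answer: 1173/35 ≈ 33.514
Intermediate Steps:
C(z, a) = 3/7 + 2*a/7 (C(z, a) = 3/7 + (a + a)/7 = 3/7 + (2*a)/7 = 3/7 + 2*a/7)
R(K) = -2*K/5
I(Z) = -4/7 + 9*Z/7 (I(Z) = (Z + (3/7 + 2*Z/7)) - 1 = (3/7 + 9*Z/7) - 1 = -4/7 + 9*Z/7)
w = 23/7 (w = 1*(-4/7 + (9/7)*3) = 1*(-4/7 + 27/7) = 1*(23/7) = 23/7 ≈ 3.2857)
(R(2) + 11)*w = (-2/5*2 + 11)*(23/7) = (-4/5 + 11)*(23/7) = (51/5)*(23/7) = 1173/35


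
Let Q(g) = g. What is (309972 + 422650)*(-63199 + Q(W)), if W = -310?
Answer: -46528090598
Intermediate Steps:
(309972 + 422650)*(-63199 + Q(W)) = (309972 + 422650)*(-63199 - 310) = 732622*(-63509) = -46528090598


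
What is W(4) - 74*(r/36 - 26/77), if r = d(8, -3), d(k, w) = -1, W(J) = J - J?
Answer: 37481/1386 ≈ 27.043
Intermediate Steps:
W(J) = 0
r = -1
W(4) - 74*(r/36 - 26/77) = 0 - 74*(-1/36 - 26/77) = 0 - 74*(-1013/2772) = 0 + 37481/1386 = 37481/1386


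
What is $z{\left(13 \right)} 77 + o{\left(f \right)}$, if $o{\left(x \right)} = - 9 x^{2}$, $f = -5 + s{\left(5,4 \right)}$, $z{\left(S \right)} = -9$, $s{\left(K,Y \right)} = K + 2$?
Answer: $-729$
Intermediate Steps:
$s{\left(K,Y \right)} = 2 + K$
$f = 2$ ($f = -5 + \left(2 + 5\right) = -5 + 7 = 2$)
$z{\left(13 \right)} 77 + o{\left(f \right)} = \left(-9\right) 77 - 9 \cdot 2^{2} = -693 - 36 = -729$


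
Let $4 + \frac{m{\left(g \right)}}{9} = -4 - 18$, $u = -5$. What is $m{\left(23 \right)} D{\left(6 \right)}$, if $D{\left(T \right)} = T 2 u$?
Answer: $14040$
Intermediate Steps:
$D{\left(T \right)} = - 10 T$ ($D{\left(T \right)} = T 2 \left(-5\right) = 2 T \left(-5\right) = - 10 T$)
$m{\left(g \right)} = -234$ ($m{\left(g \right)} = -36 + 9 \left(-4 - 18\right) = -36 + 9 \left(-22\right) = -36 - 198 = -234$)
$m{\left(23 \right)} D{\left(6 \right)} = - 234 \left(\left(-10\right) 6\right) = \left(-234\right) \left(-60\right) = 14040$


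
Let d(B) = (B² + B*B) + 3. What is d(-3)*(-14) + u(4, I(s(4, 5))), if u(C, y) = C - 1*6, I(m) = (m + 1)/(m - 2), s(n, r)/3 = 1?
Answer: -296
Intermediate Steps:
s(n, r) = 3 (s(n, r) = 3*1 = 3)
d(B) = 3 + 2*B² (d(B) = (B² + B²) + 3 = 2*B² + 3 = 3 + 2*B²)
I(m) = (1 + m)/(-2 + m)
u(C, y) = -6 + C (u(C, y) = C - 6 = -6 + C)
d(-3)*(-14) + u(4, I(s(4, 5))) = (3 + 2*(-3)²)*(-14) + (-6 + 4) = (3 + 2*9)*(-14) - 2 = (3 + 18)*(-14) - 2 = 21*(-14) - 2 = -294 - 2 = -296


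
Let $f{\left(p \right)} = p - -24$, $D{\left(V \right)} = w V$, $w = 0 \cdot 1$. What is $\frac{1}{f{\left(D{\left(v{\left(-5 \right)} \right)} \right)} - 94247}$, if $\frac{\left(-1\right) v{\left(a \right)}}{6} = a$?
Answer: $- \frac{1}{94223} \approx -1.0613 \cdot 10^{-5}$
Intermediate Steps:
$w = 0$
$v{\left(a \right)} = - 6 a$
$D{\left(V \right)} = 0$ ($D{\left(V \right)} = 0 V = 0$)
$f{\left(p \right)} = 24 + p$ ($f{\left(p \right)} = p + 24 = 24 + p$)
$\frac{1}{f{\left(D{\left(v{\left(-5 \right)} \right)} \right)} - 94247} = \frac{1}{\left(24 + 0\right) - 94247} = \frac{1}{24 - 94247} = \frac{1}{-94223} = - \frac{1}{94223}$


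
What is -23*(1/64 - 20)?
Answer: 29417/64 ≈ 459.64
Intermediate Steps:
-23*(1/64 - 20) = -23*(-1279/64) = 29417/64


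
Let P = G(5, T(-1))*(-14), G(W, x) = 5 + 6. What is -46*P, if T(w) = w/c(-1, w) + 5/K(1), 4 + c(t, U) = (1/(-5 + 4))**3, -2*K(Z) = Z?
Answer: 7084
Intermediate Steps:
K(Z) = -Z/2
c(t, U) = -5 (c(t, U) = -4 + (1/(-5 + 4))**3 = -4 + (1/(-1))**3 = -4 + (-1)**3 = -4 - 1 = -5)
T(w) = -10 - w/5 (T(w) = w/(-5) + 5/((-1/2*1)) = w*(-1/5) + 5/(-1/2) = -w/5 + 5*(-2) = -w/5 - 10 = -10 - w/5)
G(W, x) = 11
P = -154 (P = 11*(-14) = -154)
-46*P = -46*(-154) = 7084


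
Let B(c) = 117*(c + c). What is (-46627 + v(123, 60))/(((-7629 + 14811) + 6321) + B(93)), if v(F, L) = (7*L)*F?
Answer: 5033/35265 ≈ 0.14272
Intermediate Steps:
B(c) = 234*c (B(c) = 117*(2*c) = 234*c)
v(F, L) = 7*F*L
(-46627 + v(123, 60))/(((-7629 + 14811) + 6321) + B(93)) = (-46627 + 7*123*60)/(((-7629 + 14811) + 6321) + 234*93) = (-46627 + 51660)/((7182 + 6321) + 21762) = 5033/(13503 + 21762) = 5033/35265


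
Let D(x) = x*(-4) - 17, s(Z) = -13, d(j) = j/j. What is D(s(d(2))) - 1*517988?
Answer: -517953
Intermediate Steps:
d(j) = 1
D(x) = -17 - 4*x (D(x) = -4*x - 17 = -17 - 4*x)
D(s(d(2))) - 1*517988 = (-17 - 4*(-13)) - 1*517988 = (-17 + 52) - 517988 = 35 - 517988 = -517953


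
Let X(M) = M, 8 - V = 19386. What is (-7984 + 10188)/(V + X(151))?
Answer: -76/663 ≈ -0.11463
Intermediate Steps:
V = -19378 (V = 8 - 1*19386 = 8 - 19386 = -19378)
(-7984 + 10188)/(V + X(151)) = (-7984 + 10188)/(-19378 + 151) = 2204/(-19227) = 2204*(-1/19227) = -76/663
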